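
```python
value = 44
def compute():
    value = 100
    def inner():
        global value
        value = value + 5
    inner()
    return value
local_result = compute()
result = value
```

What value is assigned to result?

Step 1: Global value = 44. compute() creates local value = 100.
Step 2: inner() declares global value and adds 5: global value = 44 + 5 = 49.
Step 3: compute() returns its local value = 100 (unaffected by inner).
Step 4: result = global value = 49

The answer is 49.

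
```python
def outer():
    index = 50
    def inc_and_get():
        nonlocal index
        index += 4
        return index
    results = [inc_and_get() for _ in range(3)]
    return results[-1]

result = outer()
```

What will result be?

Step 1: index = 50.
Step 2: Three calls to inc_and_get(), each adding 4.
Step 3: Last value = 50 + 4 * 3 = 62

The answer is 62.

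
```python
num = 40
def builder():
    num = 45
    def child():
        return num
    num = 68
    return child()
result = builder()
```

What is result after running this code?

Step 1: builder() sets num = 45, then later num = 68.
Step 2: child() is called after num is reassigned to 68. Closures capture variables by reference, not by value.
Step 3: result = 68

The answer is 68.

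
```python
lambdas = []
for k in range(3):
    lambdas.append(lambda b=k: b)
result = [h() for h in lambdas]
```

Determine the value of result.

Step 1: Default arg b=k captures k at each iteration.
Step 2: Each lambda has its own default: 0, 1, ..., 2.
Step 3: result = [0, 1, 2]

The answer is [0, 1, 2].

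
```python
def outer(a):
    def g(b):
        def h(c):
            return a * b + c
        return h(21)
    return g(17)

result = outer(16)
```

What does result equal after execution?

Step 1: a = 16, b = 17, c = 21.
Step 2: h() computes a * b + c = 16 * 17 + 21 = 293.
Step 3: result = 293

The answer is 293.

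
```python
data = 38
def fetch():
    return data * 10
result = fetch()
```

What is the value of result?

Step 1: data = 38 is defined globally.
Step 2: fetch() looks up data from global scope = 38, then computes 38 * 10 = 380.
Step 3: result = 380

The answer is 380.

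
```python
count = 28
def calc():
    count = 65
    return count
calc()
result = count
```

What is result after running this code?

Step 1: count = 28 globally.
Step 2: calc() creates a LOCAL count = 65 (no global keyword!).
Step 3: The global count is unchanged. result = 28

The answer is 28.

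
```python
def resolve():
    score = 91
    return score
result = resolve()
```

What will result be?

Step 1: resolve() defines score = 91 in its local scope.
Step 2: return score finds the local variable score = 91.
Step 3: result = 91

The answer is 91.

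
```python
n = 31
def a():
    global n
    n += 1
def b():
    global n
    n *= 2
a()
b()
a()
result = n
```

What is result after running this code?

Step 1: n = 31.
Step 2: a(): n = 31 + 1 = 32.
Step 3: b(): n = 32 * 2 = 64.
Step 4: a(): n = 64 + 1 = 65

The answer is 65.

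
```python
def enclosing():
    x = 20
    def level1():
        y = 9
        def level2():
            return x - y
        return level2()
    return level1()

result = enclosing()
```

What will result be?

Step 1: x = 20 in enclosing. y = 9 in level1.
Step 2: level2() reads x = 20 and y = 9 from enclosing scopes.
Step 3: result = 20 - 9 = 11

The answer is 11.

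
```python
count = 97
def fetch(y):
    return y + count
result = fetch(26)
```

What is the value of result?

Step 1: count = 97 is defined globally.
Step 2: fetch(26) uses parameter y = 26 and looks up count from global scope = 97.
Step 3: result = 26 + 97 = 123

The answer is 123.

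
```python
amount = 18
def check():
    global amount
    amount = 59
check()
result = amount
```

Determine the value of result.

Step 1: amount = 18 globally.
Step 2: check() declares global amount and sets it to 59.
Step 3: After check(), global amount = 59. result = 59

The answer is 59.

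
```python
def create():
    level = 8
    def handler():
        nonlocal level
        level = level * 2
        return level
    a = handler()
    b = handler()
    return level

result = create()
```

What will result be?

Step 1: level starts at 8.
Step 2: First handler(): level = 8 * 2 = 16.
Step 3: Second handler(): level = 16 * 2 = 32.
Step 4: result = 32

The answer is 32.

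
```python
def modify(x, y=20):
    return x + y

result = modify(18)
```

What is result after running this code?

Step 1: modify(18) uses default y = 20.
Step 2: Returns 18 + 20 = 38.
Step 3: result = 38

The answer is 38.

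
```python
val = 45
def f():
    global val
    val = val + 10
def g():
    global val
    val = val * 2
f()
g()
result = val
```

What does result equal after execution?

Step 1: val = 45.
Step 2: f() adds 10: val = 45 + 10 = 55.
Step 3: g() doubles: val = 55 * 2 = 110.
Step 4: result = 110

The answer is 110.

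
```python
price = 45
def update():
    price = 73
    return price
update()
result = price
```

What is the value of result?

Step 1: price = 45 globally.
Step 2: update() creates a LOCAL price = 73 (no global keyword!).
Step 3: The global price is unchanged. result = 45

The answer is 45.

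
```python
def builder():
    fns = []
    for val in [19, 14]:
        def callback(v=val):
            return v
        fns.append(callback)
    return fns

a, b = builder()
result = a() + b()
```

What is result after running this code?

Step 1: Default argument v=val captures val at each iteration.
Step 2: a() returns 19 (captured at first iteration), b() returns 14 (captured at second).
Step 3: result = 19 + 14 = 33

The answer is 33.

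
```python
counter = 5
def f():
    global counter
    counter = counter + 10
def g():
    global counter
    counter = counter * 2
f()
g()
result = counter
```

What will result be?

Step 1: counter = 5.
Step 2: f() adds 10: counter = 5 + 10 = 15.
Step 3: g() doubles: counter = 15 * 2 = 30.
Step 4: result = 30

The answer is 30.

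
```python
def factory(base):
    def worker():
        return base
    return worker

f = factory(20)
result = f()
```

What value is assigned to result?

Step 1: factory(20) creates closure capturing base = 20.
Step 2: f() returns the captured base = 20.
Step 3: result = 20

The answer is 20.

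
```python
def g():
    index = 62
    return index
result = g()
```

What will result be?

Step 1: g() defines index = 62 in its local scope.
Step 2: return index finds the local variable index = 62.
Step 3: result = 62

The answer is 62.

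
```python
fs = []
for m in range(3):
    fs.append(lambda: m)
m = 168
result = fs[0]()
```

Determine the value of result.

Step 1: Lambdas capture the variable m by reference, not by value.
Step 2: After the loop, m is reassigned to 168.
Step 3: fs[0]() looks up the current m = 168. result = 168

The answer is 168.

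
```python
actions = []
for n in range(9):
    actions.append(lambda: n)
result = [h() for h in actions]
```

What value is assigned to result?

Step 1: All 9 lambdas share the same variable n.
Step 2: After the loop, n = 8.
Step 3: Each call returns 8. result = [8, 8, 8, 8, 8, 8, 8, 8, 8]

The answer is [8, 8, 8, 8, 8, 8, 8, 8, 8].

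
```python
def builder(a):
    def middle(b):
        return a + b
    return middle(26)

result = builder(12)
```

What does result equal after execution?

Step 1: builder(12) passes a = 12.
Step 2: middle(26) has b = 26, reads a = 12 from enclosing.
Step 3: result = 12 + 26 = 38

The answer is 38.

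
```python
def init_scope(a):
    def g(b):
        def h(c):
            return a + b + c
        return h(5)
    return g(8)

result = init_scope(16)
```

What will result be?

Step 1: a = 16, b = 8, c = 5 across three nested scopes.
Step 2: h() accesses all three via LEGB rule.
Step 3: result = 16 + 8 + 5 = 29

The answer is 29.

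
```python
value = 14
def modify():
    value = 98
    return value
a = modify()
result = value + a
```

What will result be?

Step 1: Global value = 14. modify() returns local value = 98.
Step 2: a = 98. Global value still = 14.
Step 3: result = 14 + 98 = 112

The answer is 112.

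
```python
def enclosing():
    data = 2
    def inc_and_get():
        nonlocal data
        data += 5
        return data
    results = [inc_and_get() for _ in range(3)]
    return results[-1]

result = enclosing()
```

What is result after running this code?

Step 1: data = 2.
Step 2: Three calls to inc_and_get(), each adding 5.
Step 3: Last value = 2 + 5 * 3 = 17

The answer is 17.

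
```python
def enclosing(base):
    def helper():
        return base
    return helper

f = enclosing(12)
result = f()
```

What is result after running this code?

Step 1: enclosing(12) creates closure capturing base = 12.
Step 2: f() returns the captured base = 12.
Step 3: result = 12

The answer is 12.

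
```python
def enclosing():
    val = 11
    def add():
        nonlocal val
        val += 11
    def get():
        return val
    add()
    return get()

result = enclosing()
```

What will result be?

Step 1: val = 11. add() modifies it via nonlocal, get() reads it.
Step 2: add() makes val = 11 + 11 = 22.
Step 3: get() returns 22. result = 22

The answer is 22.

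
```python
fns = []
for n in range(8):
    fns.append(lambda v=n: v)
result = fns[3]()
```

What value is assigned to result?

Step 1: Default argument v=n captures n's value at each iteration.
Step 2: fns[3] captured v = 3 when n was 3.
Step 3: result = 3

The answer is 3.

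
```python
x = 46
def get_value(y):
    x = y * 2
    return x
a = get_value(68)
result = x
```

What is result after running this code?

Step 1: Global x = 46.
Step 2: get_value(68) creates local x = 68 * 2 = 136.
Step 3: Global x unchanged because no global keyword. result = 46

The answer is 46.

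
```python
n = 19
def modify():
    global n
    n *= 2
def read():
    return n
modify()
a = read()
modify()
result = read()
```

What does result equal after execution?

Step 1: n = 19.
Step 2: First modify(): n = 19 * 2 = 38.
Step 3: Second modify(): n = 38 * 2 = 76.
Step 4: read() returns 76

The answer is 76.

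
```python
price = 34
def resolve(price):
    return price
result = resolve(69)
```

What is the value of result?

Step 1: Global price = 34.
Step 2: resolve(69) takes parameter price = 69, which shadows the global.
Step 3: result = 69

The answer is 69.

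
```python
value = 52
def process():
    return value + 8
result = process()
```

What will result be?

Step 1: value = 52 is defined globally.
Step 2: process() looks up value from global scope = 52, then computes 52 + 8 = 60.
Step 3: result = 60

The answer is 60.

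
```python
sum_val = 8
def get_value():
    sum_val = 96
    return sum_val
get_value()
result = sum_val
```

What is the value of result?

Step 1: Global sum_val = 8.
Step 2: get_value() creates local sum_val = 96 (shadow, not modification).
Step 3: After get_value() returns, global sum_val is unchanged. result = 8

The answer is 8.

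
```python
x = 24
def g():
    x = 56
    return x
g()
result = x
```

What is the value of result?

Step 1: x = 24 globally.
Step 2: g() creates a LOCAL x = 56 (no global keyword!).
Step 3: The global x is unchanged. result = 24

The answer is 24.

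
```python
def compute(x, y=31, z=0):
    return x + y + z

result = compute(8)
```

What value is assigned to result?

Step 1: compute(8) uses defaults y = 31, z = 0.
Step 2: Returns 8 + 31 + 0 = 39.
Step 3: result = 39

The answer is 39.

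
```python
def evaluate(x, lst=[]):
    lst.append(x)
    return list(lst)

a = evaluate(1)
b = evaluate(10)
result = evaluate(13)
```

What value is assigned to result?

Step 1: Default list is shared. list() creates copies for return values.
Step 2: Internal list grows: [1] -> [1, 10] -> [1, 10, 13].
Step 3: result = [1, 10, 13]

The answer is [1, 10, 13].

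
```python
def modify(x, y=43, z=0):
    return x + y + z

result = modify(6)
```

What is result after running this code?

Step 1: modify(6) uses defaults y = 43, z = 0.
Step 2: Returns 6 + 43 + 0 = 49.
Step 3: result = 49

The answer is 49.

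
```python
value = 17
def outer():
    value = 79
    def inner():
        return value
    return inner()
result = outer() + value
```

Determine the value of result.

Step 1: Global value = 17. outer() shadows with value = 79.
Step 2: inner() returns enclosing value = 79. outer() = 79.
Step 3: result = 79 + global value (17) = 96

The answer is 96.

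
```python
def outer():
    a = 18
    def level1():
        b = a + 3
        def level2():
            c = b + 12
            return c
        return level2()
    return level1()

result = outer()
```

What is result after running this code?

Step 1: a = 18. b = a + 3 = 21.
Step 2: c = b + 12 = 21 + 12 = 33.
Step 3: result = 33

The answer is 33.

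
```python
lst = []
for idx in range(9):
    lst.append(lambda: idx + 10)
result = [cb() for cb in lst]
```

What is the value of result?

Step 1: All lambdas capture idx by reference. After the loop, idx = 8.
Step 2: Each call returns 8 + 10 = 18.
Step 3: result = [18, 18, 18, 18, 18, 18, 18, 18, 18]

The answer is [18, 18, 18, 18, 18, 18, 18, 18, 18].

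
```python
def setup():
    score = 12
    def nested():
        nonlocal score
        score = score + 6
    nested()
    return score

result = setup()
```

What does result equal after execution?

Step 1: setup() sets score = 12.
Step 2: nested() uses nonlocal to modify score in setup's scope: score = 12 + 6 = 18.
Step 3: setup() returns the modified score = 18

The answer is 18.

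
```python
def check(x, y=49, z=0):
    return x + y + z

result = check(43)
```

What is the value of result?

Step 1: check(43) uses defaults y = 49, z = 0.
Step 2: Returns 43 + 49 + 0 = 92.
Step 3: result = 92

The answer is 92.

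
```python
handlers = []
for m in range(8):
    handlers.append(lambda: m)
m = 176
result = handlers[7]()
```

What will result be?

Step 1: Lambdas capture the variable m by reference, not by value.
Step 2: After the loop, m is reassigned to 176.
Step 3: handlers[7]() looks up the current m = 176. result = 176

The answer is 176.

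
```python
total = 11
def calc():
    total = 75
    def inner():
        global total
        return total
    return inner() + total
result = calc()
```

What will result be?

Step 1: Global total = 11. calc() shadows with local total = 75.
Step 2: inner() uses global keyword, so inner() returns global total = 11.
Step 3: calc() returns 11 + 75 = 86

The answer is 86.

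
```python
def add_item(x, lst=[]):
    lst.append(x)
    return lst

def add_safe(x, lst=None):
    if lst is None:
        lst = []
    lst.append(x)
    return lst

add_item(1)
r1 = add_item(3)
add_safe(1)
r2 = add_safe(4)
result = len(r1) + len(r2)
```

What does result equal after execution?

Step 1: add_item shares mutable default: after 2 calls, lst = [1, 3], len = 2.
Step 2: add_safe creates fresh list each time: r2 = [4], len = 1.
Step 3: result = 2 + 1 = 3

The answer is 3.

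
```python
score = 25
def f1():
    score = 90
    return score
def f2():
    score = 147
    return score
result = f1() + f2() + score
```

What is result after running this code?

Step 1: Each function shadows global score with its own local.
Step 2: f1() returns 90, f2() returns 147.
Step 3: Global score = 25 is unchanged. result = 90 + 147 + 25 = 262

The answer is 262.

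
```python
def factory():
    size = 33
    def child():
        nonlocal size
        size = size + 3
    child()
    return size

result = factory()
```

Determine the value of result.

Step 1: factory() sets size = 33.
Step 2: child() uses nonlocal to modify size in factory's scope: size = 33 + 3 = 36.
Step 3: factory() returns the modified size = 36

The answer is 36.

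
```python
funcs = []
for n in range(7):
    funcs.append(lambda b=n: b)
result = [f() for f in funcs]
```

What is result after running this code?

Step 1: Default arg b=n captures n at each iteration.
Step 2: Each lambda has its own default: 0, 1, ..., 6.
Step 3: result = [0, 1, 2, 3, 4, 5, 6]

The answer is [0, 1, 2, 3, 4, 5, 6].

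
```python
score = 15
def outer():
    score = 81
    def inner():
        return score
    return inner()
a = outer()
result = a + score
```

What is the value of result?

Step 1: outer() has local score = 81. inner() reads from enclosing.
Step 2: outer() returns 81. Global score = 15 unchanged.
Step 3: result = 81 + 15 = 96

The answer is 96.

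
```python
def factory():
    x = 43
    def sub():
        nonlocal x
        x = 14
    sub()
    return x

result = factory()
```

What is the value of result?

Step 1: factory() sets x = 43.
Step 2: sub() uses nonlocal to reassign x = 14.
Step 3: result = 14

The answer is 14.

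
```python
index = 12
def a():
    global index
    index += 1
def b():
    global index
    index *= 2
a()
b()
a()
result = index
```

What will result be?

Step 1: index = 12.
Step 2: a(): index = 12 + 1 = 13.
Step 3: b(): index = 13 * 2 = 26.
Step 4: a(): index = 26 + 1 = 27

The answer is 27.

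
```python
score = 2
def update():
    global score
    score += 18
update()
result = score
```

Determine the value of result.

Step 1: score = 2 globally.
Step 2: update() modifies global score: score += 18 = 20.
Step 3: result = 20

The answer is 20.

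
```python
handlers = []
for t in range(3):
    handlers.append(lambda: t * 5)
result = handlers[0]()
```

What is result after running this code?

Step 1: All lambdas reference the same variable t (late binding).
Step 2: After the loop, t = 2. Every lambda returns t * 5.
Step 3: handlers[0]() = 2 * 5 = 10

The answer is 10.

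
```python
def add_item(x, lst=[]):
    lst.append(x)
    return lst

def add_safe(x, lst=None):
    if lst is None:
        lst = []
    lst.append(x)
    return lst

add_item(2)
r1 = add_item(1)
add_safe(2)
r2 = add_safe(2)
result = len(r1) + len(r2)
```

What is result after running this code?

Step 1: add_item shares mutable default: after 2 calls, lst = [2, 1], len = 2.
Step 2: add_safe creates fresh list each time: r2 = [2], len = 1.
Step 3: result = 2 + 1 = 3

The answer is 3.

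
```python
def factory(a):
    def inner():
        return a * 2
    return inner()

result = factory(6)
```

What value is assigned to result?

Step 1: factory(6) binds parameter a = 6.
Step 2: inner() accesses a = 6 from enclosing scope.
Step 3: result = 6 * 2 = 12

The answer is 12.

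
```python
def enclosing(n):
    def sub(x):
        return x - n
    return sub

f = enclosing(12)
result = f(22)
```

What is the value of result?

Step 1: enclosing(12) creates a closure capturing n = 12.
Step 2: f(22) computes 22 - 12 = 10.
Step 3: result = 10

The answer is 10.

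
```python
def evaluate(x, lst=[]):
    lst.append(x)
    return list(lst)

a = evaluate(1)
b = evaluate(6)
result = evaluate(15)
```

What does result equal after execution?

Step 1: Default list is shared. list() creates copies for return values.
Step 2: Internal list grows: [1] -> [1, 6] -> [1, 6, 15].
Step 3: result = [1, 6, 15]

The answer is [1, 6, 15].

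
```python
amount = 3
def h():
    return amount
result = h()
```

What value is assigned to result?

Step 1: amount = 3 is defined in the global scope.
Step 2: h() looks up amount. No local amount exists, so Python checks the global scope via LEGB rule and finds amount = 3.
Step 3: result = 3

The answer is 3.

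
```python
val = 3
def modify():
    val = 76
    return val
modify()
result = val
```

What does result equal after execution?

Step 1: val = 3 globally.
Step 2: modify() creates a LOCAL val = 76 (no global keyword!).
Step 3: The global val is unchanged. result = 3

The answer is 3.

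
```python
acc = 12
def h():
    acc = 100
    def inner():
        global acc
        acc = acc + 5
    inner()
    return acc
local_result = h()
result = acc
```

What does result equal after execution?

Step 1: Global acc = 12. h() creates local acc = 100.
Step 2: inner() declares global acc and adds 5: global acc = 12 + 5 = 17.
Step 3: h() returns its local acc = 100 (unaffected by inner).
Step 4: result = global acc = 17

The answer is 17.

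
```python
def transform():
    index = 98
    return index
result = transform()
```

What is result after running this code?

Step 1: transform() defines index = 98 in its local scope.
Step 2: return index finds the local variable index = 98.
Step 3: result = 98

The answer is 98.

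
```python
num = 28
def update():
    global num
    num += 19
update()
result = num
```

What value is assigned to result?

Step 1: num = 28 globally.
Step 2: update() modifies global num: num += 19 = 47.
Step 3: result = 47

The answer is 47.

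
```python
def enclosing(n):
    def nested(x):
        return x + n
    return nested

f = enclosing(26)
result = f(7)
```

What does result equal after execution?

Step 1: enclosing(26) creates a closure that captures n = 26.
Step 2: f(7) calls the closure with x = 7, returning 7 + 26 = 33.
Step 3: result = 33

The answer is 33.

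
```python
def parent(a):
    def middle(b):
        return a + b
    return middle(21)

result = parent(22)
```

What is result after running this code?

Step 1: parent(22) passes a = 22.
Step 2: middle(21) has b = 21, reads a = 22 from enclosing.
Step 3: result = 22 + 21 = 43

The answer is 43.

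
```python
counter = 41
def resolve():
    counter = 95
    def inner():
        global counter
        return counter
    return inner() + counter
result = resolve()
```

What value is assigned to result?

Step 1: Global counter = 41. resolve() shadows with local counter = 95.
Step 2: inner() uses global keyword, so inner() returns global counter = 41.
Step 3: resolve() returns 41 + 95 = 136

The answer is 136.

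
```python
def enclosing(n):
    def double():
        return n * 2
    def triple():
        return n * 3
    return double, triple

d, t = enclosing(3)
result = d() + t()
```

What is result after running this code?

Step 1: Both closures capture the same n = 3.
Step 2: d() = 3 * 2 = 6, t() = 3 * 3 = 9.
Step 3: result = 6 + 9 = 15

The answer is 15.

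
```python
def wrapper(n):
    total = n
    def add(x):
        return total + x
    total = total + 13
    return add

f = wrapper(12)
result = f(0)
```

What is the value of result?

Step 1: wrapper(12) sets total = 12, then total = 12 + 13 = 25.
Step 2: Closures capture by reference, so add sees total = 25.
Step 3: f(0) returns 25 + 0 = 25

The answer is 25.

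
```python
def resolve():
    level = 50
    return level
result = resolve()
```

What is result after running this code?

Step 1: resolve() defines level = 50 in its local scope.
Step 2: return level finds the local variable level = 50.
Step 3: result = 50

The answer is 50.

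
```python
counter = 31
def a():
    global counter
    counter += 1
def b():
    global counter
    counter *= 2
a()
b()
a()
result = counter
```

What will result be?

Step 1: counter = 31.
Step 2: a(): counter = 31 + 1 = 32.
Step 3: b(): counter = 32 * 2 = 64.
Step 4: a(): counter = 64 + 1 = 65

The answer is 65.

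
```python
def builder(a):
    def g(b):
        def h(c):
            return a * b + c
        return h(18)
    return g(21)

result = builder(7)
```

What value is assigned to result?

Step 1: a = 7, b = 21, c = 18.
Step 2: h() computes a * b + c = 7 * 21 + 18 = 165.
Step 3: result = 165

The answer is 165.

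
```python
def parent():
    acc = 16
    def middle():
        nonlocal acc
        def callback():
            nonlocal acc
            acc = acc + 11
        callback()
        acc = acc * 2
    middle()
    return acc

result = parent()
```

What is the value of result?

Step 1: acc = 16.
Step 2: callback() adds 11: acc = 16 + 11 = 27.
Step 3: middle() doubles: acc = 27 * 2 = 54.
Step 4: result = 54

The answer is 54.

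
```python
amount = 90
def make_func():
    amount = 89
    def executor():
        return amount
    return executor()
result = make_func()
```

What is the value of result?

Step 1: amount = 90 globally, but make_func() defines amount = 89 locally.
Step 2: executor() looks up amount. Not in local scope, so checks enclosing scope (make_func) and finds amount = 89.
Step 3: result = 89

The answer is 89.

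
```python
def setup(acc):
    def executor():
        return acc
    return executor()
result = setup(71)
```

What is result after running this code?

Step 1: setup(71) binds parameter acc = 71.
Step 2: executor() looks up acc in enclosing scope and finds the parameter acc = 71.
Step 3: result = 71

The answer is 71.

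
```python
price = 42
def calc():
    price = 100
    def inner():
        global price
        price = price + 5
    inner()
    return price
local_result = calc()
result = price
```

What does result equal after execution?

Step 1: Global price = 42. calc() creates local price = 100.
Step 2: inner() declares global price and adds 5: global price = 42 + 5 = 47.
Step 3: calc() returns its local price = 100 (unaffected by inner).
Step 4: result = global price = 47

The answer is 47.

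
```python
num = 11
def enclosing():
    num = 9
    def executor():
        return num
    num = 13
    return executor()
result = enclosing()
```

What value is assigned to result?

Step 1: enclosing() sets num = 9, then later num = 13.
Step 2: executor() is called after num is reassigned to 13. Closures capture variables by reference, not by value.
Step 3: result = 13

The answer is 13.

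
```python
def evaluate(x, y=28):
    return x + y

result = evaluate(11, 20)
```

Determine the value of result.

Step 1: evaluate(11, 20) overrides default y with 20.
Step 2: Returns 11 + 20 = 31.
Step 3: result = 31

The answer is 31.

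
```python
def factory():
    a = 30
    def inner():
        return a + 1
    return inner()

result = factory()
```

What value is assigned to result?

Step 1: factory() defines a = 30.
Step 2: inner() reads a = 30 from enclosing scope, returns 30 + 1 = 31.
Step 3: result = 31

The answer is 31.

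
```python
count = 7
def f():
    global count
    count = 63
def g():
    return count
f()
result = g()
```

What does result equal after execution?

Step 1: count = 7.
Step 2: f() sets global count = 63.
Step 3: g() reads global count = 63. result = 63

The answer is 63.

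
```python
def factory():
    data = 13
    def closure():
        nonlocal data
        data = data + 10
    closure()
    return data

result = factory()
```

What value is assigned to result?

Step 1: factory() sets data = 13.
Step 2: closure() uses nonlocal to modify data in factory's scope: data = 13 + 10 = 23.
Step 3: factory() returns the modified data = 23

The answer is 23.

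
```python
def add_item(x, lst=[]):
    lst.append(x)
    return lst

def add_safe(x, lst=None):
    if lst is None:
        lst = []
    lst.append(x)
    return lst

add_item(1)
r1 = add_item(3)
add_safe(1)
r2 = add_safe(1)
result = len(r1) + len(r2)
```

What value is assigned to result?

Step 1: add_item shares mutable default: after 2 calls, lst = [1, 3], len = 2.
Step 2: add_safe creates fresh list each time: r2 = [1], len = 1.
Step 3: result = 2 + 1 = 3

The answer is 3.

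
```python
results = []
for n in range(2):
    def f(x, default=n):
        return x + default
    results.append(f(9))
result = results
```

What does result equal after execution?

Step 1: Default argument default=n is evaluated at function definition time.
Step 2: Each iteration creates f with default = current n value.
Step 3: f(9) returns 9 + default. results = [9, 10]

The answer is [9, 10].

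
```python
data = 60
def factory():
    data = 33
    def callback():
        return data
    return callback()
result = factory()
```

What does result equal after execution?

Step 1: data = 60 globally, but factory() defines data = 33 locally.
Step 2: callback() looks up data. Not in local scope, so checks enclosing scope (factory) and finds data = 33.
Step 3: result = 33

The answer is 33.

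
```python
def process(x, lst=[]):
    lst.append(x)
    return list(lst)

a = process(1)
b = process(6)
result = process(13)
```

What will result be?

Step 1: Default list is shared. list() creates copies for return values.
Step 2: Internal list grows: [1] -> [1, 6] -> [1, 6, 13].
Step 3: result = [1, 6, 13]

The answer is [1, 6, 13].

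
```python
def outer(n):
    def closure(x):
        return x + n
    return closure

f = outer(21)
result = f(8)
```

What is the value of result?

Step 1: outer(21) creates a closure that captures n = 21.
Step 2: f(8) calls the closure with x = 8, returning 8 + 21 = 29.
Step 3: result = 29

The answer is 29.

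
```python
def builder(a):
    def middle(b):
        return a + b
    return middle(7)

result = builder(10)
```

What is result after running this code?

Step 1: builder(10) passes a = 10.
Step 2: middle(7) has b = 7, reads a = 10 from enclosing.
Step 3: result = 10 + 7 = 17

The answer is 17.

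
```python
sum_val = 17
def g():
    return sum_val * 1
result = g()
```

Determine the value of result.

Step 1: sum_val = 17 is defined globally.
Step 2: g() looks up sum_val from global scope = 17, then computes 17 * 1 = 17.
Step 3: result = 17

The answer is 17.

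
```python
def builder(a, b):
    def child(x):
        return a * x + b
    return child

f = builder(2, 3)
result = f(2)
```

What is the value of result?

Step 1: builder(2, 3) captures a = 2, b = 3.
Step 2: f(2) computes 2 * 2 + 3 = 7.
Step 3: result = 7

The answer is 7.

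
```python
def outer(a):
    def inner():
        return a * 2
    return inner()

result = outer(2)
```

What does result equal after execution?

Step 1: outer(2) binds parameter a = 2.
Step 2: inner() accesses a = 2 from enclosing scope.
Step 3: result = 2 * 2 = 4

The answer is 4.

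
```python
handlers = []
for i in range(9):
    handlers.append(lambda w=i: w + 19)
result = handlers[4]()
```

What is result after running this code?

Step 1: Default argument w=i captures i's value at definition time.
Step 2: handlers[4] was defined when i = 4, so w defaults to 4.
Step 3: result = 4 + 19 = 23 (default arg fixes the late binding issue)

The answer is 23.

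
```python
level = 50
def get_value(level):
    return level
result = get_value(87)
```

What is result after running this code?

Step 1: Global level = 50.
Step 2: get_value(87) takes parameter level = 87, which shadows the global.
Step 3: result = 87

The answer is 87.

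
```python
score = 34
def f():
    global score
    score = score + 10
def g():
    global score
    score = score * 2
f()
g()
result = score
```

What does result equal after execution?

Step 1: score = 34.
Step 2: f() adds 10: score = 34 + 10 = 44.
Step 3: g() doubles: score = 44 * 2 = 88.
Step 4: result = 88

The answer is 88.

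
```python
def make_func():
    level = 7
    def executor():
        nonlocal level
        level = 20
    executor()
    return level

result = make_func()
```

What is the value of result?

Step 1: make_func() sets level = 7.
Step 2: executor() uses nonlocal to reassign level = 20.
Step 3: result = 20

The answer is 20.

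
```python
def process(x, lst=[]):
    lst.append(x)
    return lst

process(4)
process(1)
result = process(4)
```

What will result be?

Step 1: Mutable default argument gotcha! The list [] is created once.
Step 2: Each call appends to the SAME list: [4], [4, 1], [4, 1, 4].
Step 3: result = [4, 1, 4]

The answer is [4, 1, 4].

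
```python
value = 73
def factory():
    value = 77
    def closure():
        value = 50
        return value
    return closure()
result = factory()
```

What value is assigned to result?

Step 1: Three scopes define value: global (73), factory (77), closure (50).
Step 2: closure() has its own local value = 50, which shadows both enclosing and global.
Step 3: result = 50 (local wins in LEGB)

The answer is 50.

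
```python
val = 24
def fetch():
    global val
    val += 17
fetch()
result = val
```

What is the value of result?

Step 1: val = 24 globally.
Step 2: fetch() modifies global val: val += 17 = 41.
Step 3: result = 41

The answer is 41.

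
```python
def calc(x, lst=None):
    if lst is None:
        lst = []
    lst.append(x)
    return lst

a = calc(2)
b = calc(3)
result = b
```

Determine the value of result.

Step 1: None default with guard creates a NEW list each call.
Step 2: a = [2] (fresh list). b = [3] (another fresh list).
Step 3: result = [3] (this is the fix for mutable default)

The answer is [3].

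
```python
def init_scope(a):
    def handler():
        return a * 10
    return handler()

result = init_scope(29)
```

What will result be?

Step 1: init_scope(29) binds parameter a = 29.
Step 2: handler() accesses a = 29 from enclosing scope.
Step 3: result = 29 * 10 = 290

The answer is 290.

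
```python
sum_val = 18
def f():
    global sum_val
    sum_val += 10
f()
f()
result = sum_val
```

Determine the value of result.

Step 1: sum_val = 18.
Step 2: First f(): sum_val = 18 + 10 = 28.
Step 3: Second f(): sum_val = 28 + 10 = 38. result = 38

The answer is 38.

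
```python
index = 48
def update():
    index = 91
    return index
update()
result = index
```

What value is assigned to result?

Step 1: index = 48 globally.
Step 2: update() creates a LOCAL index = 91 (no global keyword!).
Step 3: The global index is unchanged. result = 48

The answer is 48.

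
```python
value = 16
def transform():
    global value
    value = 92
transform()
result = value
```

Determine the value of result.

Step 1: value = 16 globally.
Step 2: transform() declares global value and sets it to 92.
Step 3: After transform(), global value = 92. result = 92

The answer is 92.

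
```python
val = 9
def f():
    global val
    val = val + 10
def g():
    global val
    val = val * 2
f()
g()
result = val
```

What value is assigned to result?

Step 1: val = 9.
Step 2: f() adds 10: val = 9 + 10 = 19.
Step 3: g() doubles: val = 19 * 2 = 38.
Step 4: result = 38

The answer is 38.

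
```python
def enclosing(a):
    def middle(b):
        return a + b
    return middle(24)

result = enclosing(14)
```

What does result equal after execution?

Step 1: enclosing(14) passes a = 14.
Step 2: middle(24) has b = 24, reads a = 14 from enclosing.
Step 3: result = 14 + 24 = 38

The answer is 38.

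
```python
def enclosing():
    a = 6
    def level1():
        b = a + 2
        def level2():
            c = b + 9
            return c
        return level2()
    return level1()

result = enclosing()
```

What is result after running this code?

Step 1: a = 6. b = a + 2 = 8.
Step 2: c = b + 9 = 8 + 9 = 17.
Step 3: result = 17

The answer is 17.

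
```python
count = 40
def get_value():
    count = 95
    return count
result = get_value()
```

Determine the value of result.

Step 1: Global count = 40.
Step 2: get_value() creates local count = 95, shadowing the global.
Step 3: Returns local count = 95. result = 95

The answer is 95.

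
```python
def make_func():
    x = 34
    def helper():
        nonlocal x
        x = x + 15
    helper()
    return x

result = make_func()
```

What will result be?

Step 1: make_func() sets x = 34.
Step 2: helper() uses nonlocal to modify x in make_func's scope: x = 34 + 15 = 49.
Step 3: make_func() returns the modified x = 49

The answer is 49.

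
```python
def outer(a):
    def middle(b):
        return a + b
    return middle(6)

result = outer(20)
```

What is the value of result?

Step 1: outer(20) passes a = 20.
Step 2: middle(6) has b = 6, reads a = 20 from enclosing.
Step 3: result = 20 + 6 = 26

The answer is 26.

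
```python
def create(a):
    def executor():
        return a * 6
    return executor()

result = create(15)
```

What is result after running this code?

Step 1: create(15) binds parameter a = 15.
Step 2: executor() accesses a = 15 from enclosing scope.
Step 3: result = 15 * 6 = 90

The answer is 90.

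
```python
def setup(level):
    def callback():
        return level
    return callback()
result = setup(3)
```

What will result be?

Step 1: setup(3) binds parameter level = 3.
Step 2: callback() looks up level in enclosing scope and finds the parameter level = 3.
Step 3: result = 3

The answer is 3.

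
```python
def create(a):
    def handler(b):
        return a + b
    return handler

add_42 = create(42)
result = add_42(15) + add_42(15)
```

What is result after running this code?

Step 1: add_42 captures a = 42.
Step 2: add_42(15) = 42 + 15 = 57, called twice.
Step 3: result = 57 + 57 = 114

The answer is 114.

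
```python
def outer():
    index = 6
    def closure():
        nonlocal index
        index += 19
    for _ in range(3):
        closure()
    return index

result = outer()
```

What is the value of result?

Step 1: index = 6.
Step 2: closure() is called 3 times in a loop, each adding 19 via nonlocal.
Step 3: index = 6 + 19 * 3 = 63

The answer is 63.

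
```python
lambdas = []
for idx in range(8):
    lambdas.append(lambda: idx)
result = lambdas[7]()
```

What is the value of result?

Step 1: The loop creates 8 lambdas, all referencing the same variable idx.
Step 2: After the loop, idx = 7 (final value).
Step 3: lambdas[7]() looks up idx at call time and finds 7. This is the late binding gotcha. result = 7

The answer is 7.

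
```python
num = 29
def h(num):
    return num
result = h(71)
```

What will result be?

Step 1: Global num = 29.
Step 2: h(71) takes parameter num = 71, which shadows the global.
Step 3: result = 71

The answer is 71.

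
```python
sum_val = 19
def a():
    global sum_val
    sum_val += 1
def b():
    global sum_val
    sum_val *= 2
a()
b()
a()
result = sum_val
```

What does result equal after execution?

Step 1: sum_val = 19.
Step 2: a(): sum_val = 19 + 1 = 20.
Step 3: b(): sum_val = 20 * 2 = 40.
Step 4: a(): sum_val = 40 + 1 = 41

The answer is 41.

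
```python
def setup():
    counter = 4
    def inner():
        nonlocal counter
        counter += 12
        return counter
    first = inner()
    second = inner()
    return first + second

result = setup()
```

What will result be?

Step 1: counter starts at 4.
Step 2: First call: counter = 4 + 12 = 16, returns 16.
Step 3: Second call: counter = 16 + 12 = 28, returns 28.
Step 4: result = 16 + 28 = 44

The answer is 44.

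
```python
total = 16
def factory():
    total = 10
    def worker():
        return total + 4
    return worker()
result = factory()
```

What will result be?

Step 1: factory() shadows global total with total = 10.
Step 2: worker() finds total = 10 in enclosing scope, computes 10 + 4 = 14.
Step 3: result = 14

The answer is 14.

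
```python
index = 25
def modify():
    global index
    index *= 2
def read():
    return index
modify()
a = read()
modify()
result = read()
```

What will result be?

Step 1: index = 25.
Step 2: First modify(): index = 25 * 2 = 50.
Step 3: Second modify(): index = 50 * 2 = 100.
Step 4: read() returns 100

The answer is 100.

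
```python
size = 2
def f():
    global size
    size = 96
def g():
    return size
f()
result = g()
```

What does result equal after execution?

Step 1: size = 2.
Step 2: f() sets global size = 96.
Step 3: g() reads global size = 96. result = 96

The answer is 96.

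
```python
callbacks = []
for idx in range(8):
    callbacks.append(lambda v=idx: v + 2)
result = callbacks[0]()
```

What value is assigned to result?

Step 1: Default argument v=idx captures idx's value at definition time.
Step 2: callbacks[0] was defined when idx = 0, so v defaults to 0.
Step 3: result = 0 + 2 = 2 (default arg fixes the late binding issue)

The answer is 2.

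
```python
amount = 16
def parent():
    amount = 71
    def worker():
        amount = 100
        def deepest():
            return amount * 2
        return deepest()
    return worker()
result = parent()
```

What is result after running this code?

Step 1: deepest() looks up amount through LEGB: not local, finds amount = 100 in enclosing worker().
Step 2: Returns 100 * 2 = 200.
Step 3: result = 200

The answer is 200.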